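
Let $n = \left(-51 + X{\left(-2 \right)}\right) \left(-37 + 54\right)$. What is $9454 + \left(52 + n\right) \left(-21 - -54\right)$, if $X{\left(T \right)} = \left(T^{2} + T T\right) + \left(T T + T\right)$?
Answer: $-11831$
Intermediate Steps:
$X{\left(T \right)} = T + 3 T^{2}$ ($X{\left(T \right)} = \left(T^{2} + T^{2}\right) + \left(T^{2} + T\right) = 2 T^{2} + \left(T + T^{2}\right) = T + 3 T^{2}$)
$n = -697$ ($n = \left(-51 - 2 \left(1 + 3 \left(-2\right)\right)\right) \left(-37 + 54\right) = \left(-51 - 2 \left(1 - 6\right)\right) 17 = \left(-51 - -10\right) 17 = \left(-51 + 10\right) 17 = \left(-41\right) 17 = -697$)
$9454 + \left(52 + n\right) \left(-21 - -54\right) = 9454 + \left(52 - 697\right) \left(-21 - -54\right) = 9454 - 645 \left(-21 + 54\right) = 9454 - 21285 = -11831$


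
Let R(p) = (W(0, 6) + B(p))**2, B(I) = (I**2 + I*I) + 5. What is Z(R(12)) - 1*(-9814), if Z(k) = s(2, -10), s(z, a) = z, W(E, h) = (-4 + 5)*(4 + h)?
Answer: 9816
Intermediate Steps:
B(I) = 5 + 2*I**2 (B(I) = (I**2 + I**2) + 5 = 2*I**2 + 5 = 5 + 2*I**2)
W(E, h) = 4 + h (W(E, h) = 1*(4 + h) = 4 + h)
R(p) = (15 + 2*p**2)**2 (R(p) = ((4 + 6) + (5 + 2*p**2))**2 = (10 + (5 + 2*p**2))**2 = (15 + 2*p**2)**2)
Z(k) = 2
Z(R(12)) - 1*(-9814) = 2 - 1*(-9814) = 2 + 9814 = 9816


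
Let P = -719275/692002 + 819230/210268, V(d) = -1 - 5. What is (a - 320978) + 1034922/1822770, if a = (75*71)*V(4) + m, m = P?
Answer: -1950082878662341865516/5525494720281765 ≈ -3.5292e+5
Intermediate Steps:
V(d) = -6
P = 51958535345/18188234567 (P = -719275*1/692002 + 819230*(1/210268) = -719275/692002 + 409615/105134 = 51958535345/18188234567 ≈ 2.8567)
m = 51958535345/18188234567 ≈ 2.8567
a = -581062135880305/18188234567 (a = (75*71)*(-6) + 51958535345/18188234567 = 5325*(-6) + 51958535345/18188234567 = -31950 + 51958535345/18188234567 = -581062135880305/18188234567 ≈ -31947.)
(a - 320978) + 1034922/1822770 = (-581062135880305/18188234567 - 320978) + 1034922/1822770 = -6419085290726831/18188234567 + 1034922*(1/1822770) = -6419085290726831/18188234567 + 172487/303795 = -1950082878662341865516/5525494720281765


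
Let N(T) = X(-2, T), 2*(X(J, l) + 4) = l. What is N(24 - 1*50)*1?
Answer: -17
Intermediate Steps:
X(J, l) = -4 + l/2
N(T) = -4 + T/2
N(24 - 1*50)*1 = (-4 + (24 - 1*50)/2)*1 = (-4 + (24 - 50)/2)*1 = (-4 + (1/2)*(-26))*1 = (-4 - 13)*1 = -17*1 = -17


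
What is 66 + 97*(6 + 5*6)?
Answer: 3558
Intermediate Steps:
66 + 97*(6 + 5*6) = 66 + 97*(6 + 30) = 66 + 97*36 = 66 + 3492 = 3558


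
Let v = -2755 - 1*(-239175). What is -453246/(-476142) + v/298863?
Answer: 41337991823/23716871091 ≈ 1.7430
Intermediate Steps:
v = 236420 (v = -2755 + 239175 = 236420)
-453246/(-476142) + v/298863 = -453246/(-476142) + 236420/298863 = -453246*(-1/476142) + 236420*(1/298863) = 75541/79357 + 236420/298863 = 41337991823/23716871091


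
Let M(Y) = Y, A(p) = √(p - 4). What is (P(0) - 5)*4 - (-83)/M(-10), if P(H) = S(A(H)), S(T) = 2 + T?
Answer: -203/10 + 8*I ≈ -20.3 + 8.0*I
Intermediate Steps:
A(p) = √(-4 + p)
P(H) = 2 + √(-4 + H)
(P(0) - 5)*4 - (-83)/M(-10) = ((2 + √(-4 + 0)) - 5)*4 - (-83)/(-10) = ((2 + √(-4)) - 5)*4 - (-83)*(-1)/10 = ((2 + 2*I) - 5)*4 - 1*83/10 = (-3 + 2*I)*4 - 83/10 = (-12 + 8*I) - 83/10 = -203/10 + 8*I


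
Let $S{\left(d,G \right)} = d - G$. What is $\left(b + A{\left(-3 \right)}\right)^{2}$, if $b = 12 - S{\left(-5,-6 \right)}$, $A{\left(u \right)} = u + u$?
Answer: $25$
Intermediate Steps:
$A{\left(u \right)} = 2 u$
$b = 11$ ($b = 12 - \left(-5 - -6\right) = 12 - \left(-5 + 6\right) = 12 - 1 = 11$)
$\left(b + A{\left(-3 \right)}\right)^{2} = \left(11 + 2 \left(-3\right)\right)^{2} = \left(11 - 6\right)^{2} = 5^{2} = 25$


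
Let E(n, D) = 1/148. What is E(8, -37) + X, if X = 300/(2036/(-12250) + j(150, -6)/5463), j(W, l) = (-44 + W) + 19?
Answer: -1485658054291/709764932 ≈ -2093.2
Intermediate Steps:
j(W, l) = -25 + W
E(n, D) = 1/148
X = -10038262500/4795709 (X = 300/(2036/(-12250) + (-25 + 150)/5463) = 300/(2036*(-1/12250) + 125*(1/5463)) = 300/(-1018/6125 + 125/5463) = 300/(-4795709/33460875) = 300*(-33460875/4795709) = -10038262500/4795709 ≈ -2093.2)
E(8, -37) + X = 1/148 - 10038262500/4795709 = -1485658054291/709764932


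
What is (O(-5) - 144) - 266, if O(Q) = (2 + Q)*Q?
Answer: -395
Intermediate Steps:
O(Q) = Q*(2 + Q)
(O(-5) - 144) - 266 = (-5*(2 - 5) - 144) - 266 = (-5*(-3) - 144) - 266 = (15 - 144) - 266 = -129 - 266 = -395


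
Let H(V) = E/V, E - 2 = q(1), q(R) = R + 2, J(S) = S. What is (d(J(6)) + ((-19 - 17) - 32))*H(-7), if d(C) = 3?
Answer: 325/7 ≈ 46.429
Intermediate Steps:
q(R) = 2 + R
E = 5 (E = 2 + (2 + 1) = 2 + 3 = 5)
H(V) = 5/V
(d(J(6)) + ((-19 - 17) - 32))*H(-7) = (3 + ((-19 - 17) - 32))*(5/(-7)) = (3 + (-36 - 32))*(5*(-⅐)) = (3 - 68)*(-5/7) = -65*(-5/7) = 325/7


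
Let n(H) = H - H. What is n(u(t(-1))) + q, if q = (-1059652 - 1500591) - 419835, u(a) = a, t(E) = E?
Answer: -2980078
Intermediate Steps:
n(H) = 0
q = -2980078 (q = -2560243 - 419835 = -2980078)
n(u(t(-1))) + q = 0 - 2980078 = -2980078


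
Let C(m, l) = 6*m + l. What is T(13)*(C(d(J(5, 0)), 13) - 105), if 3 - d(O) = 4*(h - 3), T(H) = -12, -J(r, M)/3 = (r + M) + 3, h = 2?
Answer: 600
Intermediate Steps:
J(r, M) = -9 - 3*M - 3*r (J(r, M) = -3*((r + M) + 3) = -3*((M + r) + 3) = -3*(3 + M + r) = -9 - 3*M - 3*r)
d(O) = 7 (d(O) = 3 - 4*(2 - 3) = 3 - 4*(-1) = 3 - 1*(-4) = 3 + 4 = 7)
C(m, l) = l + 6*m
T(13)*(C(d(J(5, 0)), 13) - 105) = -12*((13 + 6*7) - 105) = -12*((13 + 42) - 105) = -12*(55 - 105) = -12*(-50) = 600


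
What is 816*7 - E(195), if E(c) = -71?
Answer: 5783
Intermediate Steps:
816*7 - E(195) = 816*7 - 1*(-71) = 5712 + 71 = 5783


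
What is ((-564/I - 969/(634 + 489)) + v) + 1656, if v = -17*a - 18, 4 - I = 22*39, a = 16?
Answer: 654928609/479521 ≈ 1365.8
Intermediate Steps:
I = -854 (I = 4 - 22*39 = 4 - 1*858 = 4 - 858 = -854)
v = -290 (v = -17*16 - 18 = -272 - 18 = -290)
((-564/I - 969/(634 + 489)) + v) + 1656 = ((-564/(-854) - 969/(634 + 489)) - 290) + 1656 = ((-564*(-1/854) - 969/1123) - 290) + 1656 = ((282/427 - 969*1/1123) - 290) + 1656 = ((282/427 - 969/1123) - 290) + 1656 = (-97077/479521 - 290) + 1656 = -139158167/479521 + 1656 = 654928609/479521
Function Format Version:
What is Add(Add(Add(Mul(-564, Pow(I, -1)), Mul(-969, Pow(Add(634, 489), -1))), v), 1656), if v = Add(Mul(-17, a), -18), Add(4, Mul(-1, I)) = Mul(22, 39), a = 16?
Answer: Rational(654928609, 479521) ≈ 1365.8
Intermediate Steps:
I = -854 (I = Add(4, Mul(-1, Mul(22, 39))) = Add(4, Mul(-1, 858)) = Add(4, -858) = -854)
v = -290 (v = Add(Mul(-17, 16), -18) = Add(-272, -18) = -290)
Add(Add(Add(Mul(-564, Pow(I, -1)), Mul(-969, Pow(Add(634, 489), -1))), v), 1656) = Add(Add(Add(Mul(-564, Pow(-854, -1)), Mul(-969, Pow(Add(634, 489), -1))), -290), 1656) = Add(Add(Add(Mul(-564, Rational(-1, 854)), Mul(-969, Pow(1123, -1))), -290), 1656) = Add(Add(Add(Rational(282, 427), Mul(-969, Rational(1, 1123))), -290), 1656) = Add(Add(Add(Rational(282, 427), Rational(-969, 1123)), -290), 1656) = Add(Add(Rational(-97077, 479521), -290), 1656) = Add(Rational(-139158167, 479521), 1656) = Rational(654928609, 479521)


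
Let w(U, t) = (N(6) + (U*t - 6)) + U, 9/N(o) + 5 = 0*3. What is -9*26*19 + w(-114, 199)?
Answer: -136269/5 ≈ -27254.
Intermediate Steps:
N(o) = -9/5 (N(o) = 9/(-5 + 0*3) = 9/(-5 + 0) = 9/(-5) = 9*(-1/5) = -9/5)
w(U, t) = -39/5 + U + U*t (w(U, t) = (-9/5 + (U*t - 6)) + U = (-9/5 + (-6 + U*t)) + U = (-39/5 + U*t) + U = -39/5 + U + U*t)
-9*26*19 + w(-114, 199) = -9*26*19 + (-39/5 - 114 - 114*199) = -234*19 + (-39/5 - 114 - 22686) = -4446 - 114039/5 = -136269/5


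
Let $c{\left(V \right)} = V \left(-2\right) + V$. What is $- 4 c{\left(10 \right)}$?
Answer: $40$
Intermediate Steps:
$c{\left(V \right)} = - V$ ($c{\left(V \right)} = - 2 V + V = - V$)
$- 4 c{\left(10 \right)} = - 4 \left(\left(-1\right) 10\right) = \left(-4\right) \left(-10\right) = 40$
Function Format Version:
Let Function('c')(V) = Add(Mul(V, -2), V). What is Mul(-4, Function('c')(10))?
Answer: 40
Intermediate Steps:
Function('c')(V) = Mul(-1, V) (Function('c')(V) = Add(Mul(-2, V), V) = Mul(-1, V))
Mul(-4, Function('c')(10)) = Mul(-4, Mul(-1, 10)) = Mul(-4, -10) = 40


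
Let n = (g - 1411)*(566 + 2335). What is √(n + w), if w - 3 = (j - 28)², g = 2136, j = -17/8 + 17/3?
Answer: √1211803897/24 ≈ 1450.5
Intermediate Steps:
j = 85/24 (j = -17*⅛ + 17*(⅓) = -17/8 + 17/3 = 85/24 ≈ 3.5417)
w = 346297/576 (w = 3 + (85/24 - 28)² = 3 + (-587/24)² = 3 + 344569/576 = 346297/576 ≈ 601.21)
n = 2103225 (n = (2136 - 1411)*(566 + 2335) = 725*2901 = 2103225)
√(n + w) = √(2103225 + 346297/576) = √(1211803897/576) = √1211803897/24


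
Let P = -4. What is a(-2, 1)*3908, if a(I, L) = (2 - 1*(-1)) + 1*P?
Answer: -3908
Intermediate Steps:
a(I, L) = -1 (a(I, L) = (2 - 1*(-1)) + 1*(-4) = (2 + 1) - 4 = 3 - 4 = -1)
a(-2, 1)*3908 = -1*3908 = -3908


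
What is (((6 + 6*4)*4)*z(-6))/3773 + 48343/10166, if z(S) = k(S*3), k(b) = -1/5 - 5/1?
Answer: 176054555/38356318 ≈ 4.5900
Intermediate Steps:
k(b) = -26/5 (k(b) = -1*1/5 - 5*1 = -1/5 - 5 = -26/5)
z(S) = -26/5
(((6 + 6*4)*4)*z(-6))/3773 + 48343/10166 = (((6 + 6*4)*4)*(-26/5))/3773 + 48343/10166 = (((6 + 24)*4)*(-26/5))*(1/3773) + 48343*(1/10166) = ((30*4)*(-26/5))*(1/3773) + 48343/10166 = (120*(-26/5))*(1/3773) + 48343/10166 = -624*1/3773 + 48343/10166 = -624/3773 + 48343/10166 = 176054555/38356318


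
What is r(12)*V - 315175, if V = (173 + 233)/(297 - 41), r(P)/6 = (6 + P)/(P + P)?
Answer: -80682973/256 ≈ -3.1517e+5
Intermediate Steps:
r(P) = 3*(6 + P)/P (r(P) = 6*((6 + P)/(P + P)) = 6*((6 + P)/((2*P))) = 6*((6 + P)*(1/(2*P))) = 6*((6 + P)/(2*P)) = 3*(6 + P)/P)
V = 203/128 (V = 406/256 = 406*(1/256) = 203/128 ≈ 1.5859)
r(12)*V - 315175 = (3 + 18/12)*(203/128) - 315175 = (3 + 18*(1/12))*(203/128) - 315175 = (3 + 3/2)*(203/128) - 315175 = (9/2)*(203/128) - 315175 = 1827/256 - 315175 = -80682973/256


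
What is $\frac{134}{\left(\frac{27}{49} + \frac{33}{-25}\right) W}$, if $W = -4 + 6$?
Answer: $- \frac{82075}{942} \approx -87.128$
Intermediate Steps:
$W = 2$
$\frac{134}{\left(\frac{27}{49} + \frac{33}{-25}\right) W} = \frac{134}{\left(\frac{27}{49} + \frac{33}{-25}\right) 2} = \frac{134}{\left(27 \cdot \frac{1}{49} + 33 \left(- \frac{1}{25}\right)\right) 2} = \frac{134}{\left(\frac{27}{49} - \frac{33}{25}\right) 2} = \frac{134}{\left(- \frac{942}{1225}\right) 2} = \frac{134}{- \frac{1884}{1225}} = 134 \left(- \frac{1225}{1884}\right) = - \frac{82075}{942}$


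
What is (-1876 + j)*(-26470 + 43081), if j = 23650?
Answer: 361687914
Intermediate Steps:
(-1876 + j)*(-26470 + 43081) = (-1876 + 23650)*(-26470 + 43081) = 21774*16611 = 361687914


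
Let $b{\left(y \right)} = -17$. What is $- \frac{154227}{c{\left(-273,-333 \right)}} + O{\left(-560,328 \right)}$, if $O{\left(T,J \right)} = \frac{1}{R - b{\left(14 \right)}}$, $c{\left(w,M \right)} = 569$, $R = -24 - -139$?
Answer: $- \frac{20357395}{75108} \approx -271.04$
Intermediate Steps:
$R = 115$ ($R = -24 + 139 = 115$)
$O{\left(T,J \right)} = \frac{1}{132}$ ($O{\left(T,J \right)} = \frac{1}{115 - -17} = \frac{1}{115 + 17} = \frac{1}{132}$)
$- \frac{154227}{c{\left(-273,-333 \right)}} + O{\left(-560,328 \right)} = - \frac{154227}{569} + \frac{1}{132} = - \frac{20357395}{75108}$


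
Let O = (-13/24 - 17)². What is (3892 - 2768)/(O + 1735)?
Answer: 647424/1176601 ≈ 0.55025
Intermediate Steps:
O = 177241/576 (O = (-13*1/24 - 17)² = (-13/24 - 17)² = (-421/24)² = 177241/576 ≈ 307.71)
(3892 - 2768)/(O + 1735) = (3892 - 2768)/(177241/576 + 1735) = 1124/(1176601/576) = 1124*(576/1176601) = 647424/1176601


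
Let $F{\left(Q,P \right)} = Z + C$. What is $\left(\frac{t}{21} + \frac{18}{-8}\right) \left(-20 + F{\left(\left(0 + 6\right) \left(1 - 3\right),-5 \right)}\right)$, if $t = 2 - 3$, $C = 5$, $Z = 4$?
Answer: $\frac{2123}{84} \approx 25.274$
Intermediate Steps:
$t = -1$ ($t = 2 - 3 = -1$)
$F{\left(Q,P \right)} = 9$ ($F{\left(Q,P \right)} = 4 + 5 = 9$)
$\left(\frac{t}{21} + \frac{18}{-8}\right) \left(-20 + F{\left(\left(0 + 6\right) \left(1 - 3\right),-5 \right)}\right) = \left(- \frac{1}{21} + \frac{18}{-8}\right) \left(-20 + 9\right) = \left(\left(-1\right) \frac{1}{21} + 18 \left(- \frac{1}{8}\right)\right) \left(-11\right) = \left(- \frac{1}{21} - \frac{9}{4}\right) \left(-11\right) = \left(- \frac{193}{84}\right) \left(-11\right) = \frac{2123}{84}$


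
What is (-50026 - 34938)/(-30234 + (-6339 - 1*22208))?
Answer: 84964/58781 ≈ 1.4454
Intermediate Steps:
(-50026 - 34938)/(-30234 + (-6339 - 1*22208)) = -84964/(-30234 + (-6339 - 22208)) = -84964/(-30234 - 28547) = -84964/(-58781) = -84964*(-1/58781) = 84964/58781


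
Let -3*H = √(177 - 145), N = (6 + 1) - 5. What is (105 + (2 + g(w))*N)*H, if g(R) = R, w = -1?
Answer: -428*√2/3 ≈ -201.76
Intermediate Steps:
N = 2 (N = 7 - 5 = 2)
H = -4*√2/3 (H = -√(177 - 145)/3 = -4*√2/3 ≈ -1.8856)
(105 + (2 + g(w))*N)*H = (105 + (2 - 1)*2)*(-4*√2/3) = (105 + 1*2)*(-4*√2/3) = (105 + 2)*(-4*√2/3) = 107*(-4*√2/3) = -428*√2/3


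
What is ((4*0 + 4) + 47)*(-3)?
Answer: -153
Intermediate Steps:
((4*0 + 4) + 47)*(-3) = ((0 + 4) + 47)*(-3) = (4 + 47)*(-3) = 51*(-3) = -153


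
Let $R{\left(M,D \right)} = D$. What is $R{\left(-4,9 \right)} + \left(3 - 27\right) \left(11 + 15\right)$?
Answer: $-615$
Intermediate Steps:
$R{\left(-4,9 \right)} + \left(3 - 27\right) \left(11 + 15\right) = 9 + \left(3 - 27\right) \left(11 + 15\right) = 9 + \left(3 - 27\right) 26 = 9 - 624 = -615$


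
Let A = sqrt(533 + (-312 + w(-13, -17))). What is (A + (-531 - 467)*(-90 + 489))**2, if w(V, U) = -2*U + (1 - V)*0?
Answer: (398202 - sqrt(255))**2 ≈ 1.5855e+11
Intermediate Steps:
w(V, U) = -2*U (w(V, U) = -2*U + 0 = -2*U)
A = sqrt(255) (A = sqrt(533 + (-312 - 2*(-17))) = sqrt(533 + (-312 + 34)) = sqrt(533 - 278) = sqrt(255) ≈ 15.969)
(A + (-531 - 467)*(-90 + 489))**2 = (sqrt(255) + (-531 - 467)*(-90 + 489))**2 = (sqrt(255) - 998*399)**2 = (sqrt(255) - 398202)**2 = (-398202 + sqrt(255))**2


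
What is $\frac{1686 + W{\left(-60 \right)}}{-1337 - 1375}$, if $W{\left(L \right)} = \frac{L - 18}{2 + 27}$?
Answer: $- \frac{18}{29} \approx -0.62069$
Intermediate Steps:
$W{\left(L \right)} = - \frac{18}{29} + \frac{L}{29}$ ($W{\left(L \right)} = \frac{-18 + L}{29} = \left(-18 + L\right) \frac{1}{29} = - \frac{18}{29} + \frac{L}{29}$)
$\frac{1686 + W{\left(-60 \right)}}{-1337 - 1375} = \frac{1686 + \left(- \frac{18}{29} + \frac{1}{29} \left(-60\right)\right)}{-1337 - 1375} = \frac{1686 - \frac{78}{29}}{-1337 - 1375} = \frac{1686 - \frac{78}{29}}{-2712} = \frac{48816}{29} \left(- \frac{1}{2712}\right) = - \frac{18}{29}$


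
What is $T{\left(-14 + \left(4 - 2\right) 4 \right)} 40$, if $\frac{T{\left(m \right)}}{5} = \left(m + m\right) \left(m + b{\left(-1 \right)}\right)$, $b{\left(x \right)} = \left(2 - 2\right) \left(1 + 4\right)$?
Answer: $14400$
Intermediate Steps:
$b{\left(x \right)} = 0$ ($b{\left(x \right)} = 0 \cdot 5 = 0$)
$T{\left(m \right)} = 10 m^{2}$ ($T{\left(m \right)} = 5 \left(m + m\right) \left(m + 0\right) = 5 \cdot 2 m m = 5 \cdot 2 m^{2} = 10 m^{2}$)
$T{\left(-14 + \left(4 - 2\right) 4 \right)} 40 = 10 \left(-14 + \left(4 - 2\right) 4\right)^{2} \cdot 40 = 10 \left(-14 + 2 \cdot 4\right)^{2} \cdot 40 = 10 \left(-14 + 8\right)^{2} \cdot 40 = 10 \left(-6\right)^{2} \cdot 40 = 10 \cdot 36 \cdot 40 = 360 \cdot 40 = 14400$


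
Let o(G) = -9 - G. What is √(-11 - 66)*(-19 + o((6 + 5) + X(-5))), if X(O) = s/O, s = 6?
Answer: -189*I*√77/5 ≈ -331.69*I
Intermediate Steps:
X(O) = 6/O
√(-11 - 66)*(-19 + o((6 + 5) + X(-5))) = √(-11 - 66)*(-19 + (-9 - ((6 + 5) + 6/(-5)))) = √(-77)*(-19 + (-9 - (11 + 6*(-⅕)))) = (I*√77)*(-19 + (-9 - (11 - 6/5))) = (I*√77)*(-19 + (-9 - 1*49/5)) = (I*√77)*(-19 + (-9 - 49/5)) = (I*√77)*(-19 - 94/5) = (I*√77)*(-189/5) = -189*I*√77/5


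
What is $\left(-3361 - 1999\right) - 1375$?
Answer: $-6735$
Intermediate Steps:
$\left(-3361 - 1999\right) - 1375 = -5360 - 1375 = -6735$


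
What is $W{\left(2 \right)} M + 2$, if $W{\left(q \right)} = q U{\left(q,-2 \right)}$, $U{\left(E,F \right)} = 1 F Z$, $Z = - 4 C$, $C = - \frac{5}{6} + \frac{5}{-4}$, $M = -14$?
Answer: $\frac{1406}{3} \approx 468.67$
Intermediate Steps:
$C = - \frac{25}{12}$ ($C = \left(-5\right) \frac{1}{6} + 5 \left(- \frac{1}{4}\right) = - \frac{5}{6} - \frac{5}{4} = - \frac{25}{12} \approx -2.0833$)
$Z = \frac{25}{3}$ ($Z = \left(-4\right) \left(- \frac{25}{12}\right) = \frac{25}{3} \approx 8.3333$)
$U{\left(E,F \right)} = \frac{25 F}{3}$ ($U{\left(E,F \right)} = 1 F \frac{25}{3} = F \frac{25}{3} = \frac{25 F}{3}$)
$W{\left(q \right)} = - \frac{50 q}{3}$ ($W{\left(q \right)} = q \frac{25}{3} \left(-2\right) = q \left(- \frac{50}{3}\right) = - \frac{50 q}{3}$)
$W{\left(2 \right)} M + 2 = \left(- \frac{50}{3}\right) 2 \left(-14\right) + 2 = \left(- \frac{100}{3}\right) \left(-14\right) + 2 = \frac{1400}{3} + 2 = \frac{1406}{3}$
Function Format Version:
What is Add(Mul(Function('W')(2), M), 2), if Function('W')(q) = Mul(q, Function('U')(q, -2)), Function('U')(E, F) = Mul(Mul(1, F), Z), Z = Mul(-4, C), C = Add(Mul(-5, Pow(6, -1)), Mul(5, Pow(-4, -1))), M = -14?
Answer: Rational(1406, 3) ≈ 468.67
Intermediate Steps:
C = Rational(-25, 12) (C = Add(Mul(-5, Rational(1, 6)), Mul(5, Rational(-1, 4))) = Add(Rational(-5, 6), Rational(-5, 4)) = Rational(-25, 12) ≈ -2.0833)
Z = Rational(25, 3) (Z = Mul(-4, Rational(-25, 12)) = Rational(25, 3) ≈ 8.3333)
Function('U')(E, F) = Mul(Rational(25, 3), F) (Function('U')(E, F) = Mul(Mul(1, F), Rational(25, 3)) = Mul(F, Rational(25, 3)) = Mul(Rational(25, 3), F))
Function('W')(q) = Mul(Rational(-50, 3), q) (Function('W')(q) = Mul(q, Mul(Rational(25, 3), -2)) = Mul(q, Rational(-50, 3)) = Mul(Rational(-50, 3), q))
Add(Mul(Function('W')(2), M), 2) = Add(Mul(Mul(Rational(-50, 3), 2), -14), 2) = Add(Mul(Rational(-100, 3), -14), 2) = Add(Rational(1400, 3), 2) = Rational(1406, 3)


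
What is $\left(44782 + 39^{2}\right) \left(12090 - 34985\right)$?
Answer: $-1060107185$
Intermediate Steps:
$\left(44782 + 39^{2}\right) \left(12090 - 34985\right) = \left(44782 + 1521\right) \left(-22895\right) = 46303 \left(-22895\right) = -1060107185$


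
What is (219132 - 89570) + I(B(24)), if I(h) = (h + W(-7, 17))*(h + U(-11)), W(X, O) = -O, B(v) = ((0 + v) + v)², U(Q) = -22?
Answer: 5348496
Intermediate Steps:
B(v) = 4*v² (B(v) = (v + v)² = (2*v)² = 4*v²)
I(h) = (-22 + h)*(-17 + h) (I(h) = (h - 1*17)*(h - 22) = (h - 17)*(-22 + h) = (-17 + h)*(-22 + h) = (-22 + h)*(-17 + h))
(219132 - 89570) + I(B(24)) = (219132 - 89570) + (374 + (4*24²)² - 156*24²) = 129562 + (374 + (4*576)² - 156*576) = 129562 + (374 + 2304² - 39*2304) = 129562 + (374 + 5308416 - 89856) = 129562 + 5218934 = 5348496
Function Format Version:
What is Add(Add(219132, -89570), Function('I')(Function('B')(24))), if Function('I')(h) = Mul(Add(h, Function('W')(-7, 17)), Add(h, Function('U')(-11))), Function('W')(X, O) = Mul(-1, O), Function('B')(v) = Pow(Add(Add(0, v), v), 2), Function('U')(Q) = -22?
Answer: 5348496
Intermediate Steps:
Function('B')(v) = Mul(4, Pow(v, 2)) (Function('B')(v) = Pow(Add(v, v), 2) = Pow(Mul(2, v), 2) = Mul(4, Pow(v, 2)))
Function('I')(h) = Mul(Add(-22, h), Add(-17, h)) (Function('I')(h) = Mul(Add(h, Mul(-1, 17)), Add(h, -22)) = Mul(Add(h, -17), Add(-22, h)) = Mul(Add(-17, h), Add(-22, h)) = Mul(Add(-22, h), Add(-17, h)))
Add(Add(219132, -89570), Function('I')(Function('B')(24))) = Add(Add(219132, -89570), Add(374, Pow(Mul(4, Pow(24, 2)), 2), Mul(-39, Mul(4, Pow(24, 2))))) = Add(129562, Add(374, Pow(Mul(4, 576), 2), Mul(-39, Mul(4, 576)))) = Add(129562, Add(374, Pow(2304, 2), Mul(-39, 2304))) = Add(129562, Add(374, 5308416, -89856)) = Add(129562, 5218934) = 5348496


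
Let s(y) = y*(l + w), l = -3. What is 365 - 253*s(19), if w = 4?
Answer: -4442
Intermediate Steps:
s(y) = y (s(y) = y*(-3 + 4) = y*1 = y)
365 - 253*s(19) = 365 - 253*19 = 365 - 4807 = -4442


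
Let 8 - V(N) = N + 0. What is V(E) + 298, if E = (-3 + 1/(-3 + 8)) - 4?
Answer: 1564/5 ≈ 312.80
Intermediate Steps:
E = -34/5 (E = (-3 + 1/5) - 4 = (-3 + ⅕) - 4 = -14/5 - 4 = -34/5 ≈ -6.8000)
V(N) = 8 - N (V(N) = 8 - (N + 0) = 8 - N)
V(E) + 298 = (8 - 1*(-34/5)) + 298 = (8 + 34/5) + 298 = 74/5 + 298 = 1564/5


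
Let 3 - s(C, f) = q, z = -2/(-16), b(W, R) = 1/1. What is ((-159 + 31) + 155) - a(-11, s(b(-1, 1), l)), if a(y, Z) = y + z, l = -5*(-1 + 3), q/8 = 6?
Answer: 303/8 ≈ 37.875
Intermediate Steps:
b(W, R) = 1
q = 48 (q = 8*6 = 48)
l = -10 (l = -5*2 = -10)
z = ⅛ (z = -2*(-1/16) = ⅛ ≈ 0.12500)
s(C, f) = -45 (s(C, f) = 3 - 1*48 = 3 - 48 = -45)
a(y, Z) = ⅛ + y (a(y, Z) = y + ⅛ = ⅛ + y)
((-159 + 31) + 155) - a(-11, s(b(-1, 1), l)) = ((-159 + 31) + 155) - (⅛ - 11) = (-128 + 155) - 1*(-87/8) = 27 + 87/8 = 303/8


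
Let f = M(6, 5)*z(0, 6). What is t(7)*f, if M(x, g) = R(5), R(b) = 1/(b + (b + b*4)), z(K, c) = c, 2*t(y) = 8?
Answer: 4/5 ≈ 0.80000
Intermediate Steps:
t(y) = 4 (t(y) = (1/2)*8 = 4)
R(b) = 1/(6*b) (R(b) = 1/(b + (b + 4*b)) = 1/(b + 5*b) = 1/(6*b))
M(x, g) = 1/30 (M(x, g) = (1/6)/5 = (1/6)*(1/5) = 1/30)
f = 1/5 (f = (1/30)*6 = 1/5 ≈ 0.20000)
t(7)*f = 4*(1/5) = 4/5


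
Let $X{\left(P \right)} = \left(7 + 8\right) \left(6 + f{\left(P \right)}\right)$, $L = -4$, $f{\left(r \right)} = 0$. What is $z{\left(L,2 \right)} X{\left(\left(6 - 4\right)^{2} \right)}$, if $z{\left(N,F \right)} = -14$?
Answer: $-1260$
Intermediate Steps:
$X{\left(P \right)} = 90$ ($X{\left(P \right)} = \left(7 + 8\right) \left(6 + 0\right) = 15 \cdot 6 = 90$)
$z{\left(L,2 \right)} X{\left(\left(6 - 4\right)^{2} \right)} = \left(-14\right) 90 = -1260$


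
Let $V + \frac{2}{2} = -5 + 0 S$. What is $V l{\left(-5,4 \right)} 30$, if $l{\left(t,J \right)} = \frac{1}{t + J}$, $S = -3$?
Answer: $180$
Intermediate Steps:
$l{\left(t,J \right)} = \frac{1}{J + t}$
$V = -6$ ($V = -1 + \left(-5 + 0 \left(-3\right)\right) = -1 + \left(-5 + 0\right) = -1 - 5 = -6$)
$V l{\left(-5,4 \right)} 30 = - \frac{6}{4 - 5} \cdot 30 = - \frac{6}{-1} \cdot 30 = \left(-6\right) \left(-1\right) 30 = 6 \cdot 30 = 180$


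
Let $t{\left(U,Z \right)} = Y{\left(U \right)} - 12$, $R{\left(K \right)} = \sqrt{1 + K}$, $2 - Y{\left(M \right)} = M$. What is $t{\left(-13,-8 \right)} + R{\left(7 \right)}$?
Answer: $3 + 2 \sqrt{2} \approx 5.8284$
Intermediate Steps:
$Y{\left(M \right)} = 2 - M$
$t{\left(U,Z \right)} = -10 - U$ ($t{\left(U,Z \right)} = \left(2 - U\right) - 12 = -10 - U$)
$t{\left(-13,-8 \right)} + R{\left(7 \right)} = \left(-10 - -13\right) + \sqrt{1 + 7} = \left(-10 + 13\right) + \sqrt{8} = 3 + 2 \sqrt{2}$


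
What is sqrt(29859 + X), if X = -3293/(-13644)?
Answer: sqrt(154404406331)/2274 ≈ 172.80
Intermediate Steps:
X = 3293/13644 (X = -3293*(-1/13644) = 3293/13644 ≈ 0.24135)
sqrt(29859 + X) = sqrt(29859 + 3293/13644) = sqrt(407399489/13644) = sqrt(154404406331)/2274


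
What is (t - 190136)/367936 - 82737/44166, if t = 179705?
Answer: -5150436063/2708376896 ≈ -1.9017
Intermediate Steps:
(t - 190136)/367936 - 82737/44166 = (179705 - 190136)/367936 - 82737/44166 = -10431*1/367936 - 82737*1/44166 = -10431/367936 - 27579/14722 = -5150436063/2708376896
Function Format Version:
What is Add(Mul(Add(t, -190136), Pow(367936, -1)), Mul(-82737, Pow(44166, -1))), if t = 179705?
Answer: Rational(-5150436063, 2708376896) ≈ -1.9017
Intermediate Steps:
Add(Mul(Add(t, -190136), Pow(367936, -1)), Mul(-82737, Pow(44166, -1))) = Add(Mul(Add(179705, -190136), Pow(367936, -1)), Mul(-82737, Pow(44166, -1))) = Add(Mul(-10431, Rational(1, 367936)), Mul(-82737, Rational(1, 44166))) = Add(Rational(-10431, 367936), Rational(-27579, 14722)) = Rational(-5150436063, 2708376896)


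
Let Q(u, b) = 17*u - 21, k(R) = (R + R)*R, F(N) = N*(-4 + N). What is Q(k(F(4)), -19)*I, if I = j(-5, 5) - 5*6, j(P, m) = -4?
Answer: 714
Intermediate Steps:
k(R) = 2*R**2 (k(R) = (2*R)*R = 2*R**2)
I = -34 (I = -4 - 5*6 = -4 - 30 = -34)
Q(u, b) = -21 + 17*u
Q(k(F(4)), -19)*I = (-21 + 17*(2*(4*(-4 + 4))**2))*(-34) = (-21 + 17*(2*(4*0)**2))*(-34) = (-21 + 17*(2*0**2))*(-34) = (-21 + 17*(2*0))*(-34) = (-21 + 17*0)*(-34) = (-21 + 0)*(-34) = -21*(-34) = 714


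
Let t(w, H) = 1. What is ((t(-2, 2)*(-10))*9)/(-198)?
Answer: 5/11 ≈ 0.45455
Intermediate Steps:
((t(-2, 2)*(-10))*9)/(-198) = ((1*(-10))*9)/(-198) = -10*9*(-1/198) = -90*(-1/198) = 5/11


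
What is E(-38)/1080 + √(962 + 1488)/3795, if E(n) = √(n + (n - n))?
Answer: 7*√2/759 + I*√38/1080 ≈ 0.013043 + 0.0057078*I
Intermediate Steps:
E(n) = √n (E(n) = √(n + 0) = √n)
E(-38)/1080 + √(962 + 1488)/3795 = √(-38)/1080 + √(962 + 1488)/3795 = (I*√38)*(1/1080) + √2450*(1/3795) = I*√38/1080 + (35*√2)*(1/3795) = I*√38/1080 + 7*√2/759 = 7*√2/759 + I*√38/1080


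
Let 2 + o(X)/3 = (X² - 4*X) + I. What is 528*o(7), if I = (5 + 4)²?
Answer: 158400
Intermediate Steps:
I = 81 (I = 9² = 81)
o(X) = 237 - 12*X + 3*X² (o(X) = -6 + 3*((X² - 4*X) + 81) = -6 + 3*(81 + X² - 4*X) = -6 + (243 - 12*X + 3*X²) = 237 - 12*X + 3*X²)
528*o(7) = 528*(237 - 12*7 + 3*7²) = 528*(237 - 84 + 3*49) = 528*(237 - 84 + 147) = 528*300 = 158400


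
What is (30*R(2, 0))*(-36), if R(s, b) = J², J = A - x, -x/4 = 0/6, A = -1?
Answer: -1080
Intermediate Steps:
x = 0 (x = -0/6 = -4*0 = 0)
J = -1 (J = -1 - 1*0 = -1 + 0 = -1)
R(s, b) = 1 (R(s, b) = (-1)² = 1)
(30*R(2, 0))*(-36) = (30*1)*(-36) = 30*(-36) = -1080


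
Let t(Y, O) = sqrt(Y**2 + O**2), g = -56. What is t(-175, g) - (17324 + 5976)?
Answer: -23300 + 7*sqrt(689) ≈ -23116.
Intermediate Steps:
t(Y, O) = sqrt(O**2 + Y**2)
t(-175, g) - (17324 + 5976) = sqrt((-56)**2 + (-175)**2) - (17324 + 5976) = sqrt(3136 + 30625) - 1*23300 = sqrt(33761) - 23300 = 7*sqrt(689) - 23300 = -23300 + 7*sqrt(689)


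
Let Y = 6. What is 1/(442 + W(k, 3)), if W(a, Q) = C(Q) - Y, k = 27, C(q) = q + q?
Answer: 1/442 ≈ 0.0022624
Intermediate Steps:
C(q) = 2*q
W(a, Q) = -6 + 2*Q (W(a, Q) = 2*Q - 1*6 = 2*Q - 6 = -6 + 2*Q)
1/(442 + W(k, 3)) = 1/(442 + (-6 + 2*3)) = 1/(442 + (-6 + 6)) = 1/(442 + 0) = 1/442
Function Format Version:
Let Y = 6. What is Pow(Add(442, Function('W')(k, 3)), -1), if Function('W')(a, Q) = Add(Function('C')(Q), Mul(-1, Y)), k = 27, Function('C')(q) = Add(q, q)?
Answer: Rational(1, 442) ≈ 0.0022624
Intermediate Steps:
Function('C')(q) = Mul(2, q)
Function('W')(a, Q) = Add(-6, Mul(2, Q)) (Function('W')(a, Q) = Add(Mul(2, Q), Mul(-1, 6)) = Add(Mul(2, Q), -6) = Add(-6, Mul(2, Q)))
Pow(Add(442, Function('W')(k, 3)), -1) = Pow(Add(442, Add(-6, Mul(2, 3))), -1) = Pow(Add(442, Add(-6, 6)), -1) = Pow(Add(442, 0), -1) = Pow(442, -1) = Rational(1, 442)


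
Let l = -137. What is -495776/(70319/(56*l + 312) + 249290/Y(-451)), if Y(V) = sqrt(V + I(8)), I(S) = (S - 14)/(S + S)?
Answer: 40284284274042880/1170921506378156477 - 582167752278016000*I*sqrt(7222)/1170921506378156477 ≈ 0.034404 - 42.252*I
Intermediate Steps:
I(S) = (-14 + S)/(2*S) (I(S) = (-14 + S)/((2*S)) = (-14 + S)*(1/(2*S)) = (-14 + S)/(2*S))
Y(V) = sqrt(-3/8 + V) (Y(V) = sqrt(V + (1/2)*(-14 + 8)/8) = sqrt(V + (1/2)*(1/8)*(-6)) = sqrt(V - 3/8) = sqrt(-3/8 + V))
-495776/(70319/(56*l + 312) + 249290/Y(-451)) = -495776/(70319/(56*(-137) + 312) + 249290/((sqrt(-6 + 16*(-451))/4))) = -495776/(70319/(-7672 + 312) + 249290/((sqrt(-6 - 7216)/4))) = -495776/(70319/(-7360) + 249290/((sqrt(-7222)/4))) = -495776/(70319*(-1/7360) + 249290/(((I*sqrt(7222))/4))) = -495776/(-70319/7360 + 249290/((I*sqrt(7222)/4))) = -495776/(-70319/7360 + 249290*(-2*I*sqrt(7222)/3611)) = -495776/(-70319/7360 - 498580*I*sqrt(7222)/3611)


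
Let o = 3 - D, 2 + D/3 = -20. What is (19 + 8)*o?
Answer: 1863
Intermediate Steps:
D = -66 (D = -6 + 3*(-20) = -6 - 60 = -66)
o = 69 (o = 3 - 1*(-66) = 3 + 66 = 69)
(19 + 8)*o = (19 + 8)*69 = 27*69 = 1863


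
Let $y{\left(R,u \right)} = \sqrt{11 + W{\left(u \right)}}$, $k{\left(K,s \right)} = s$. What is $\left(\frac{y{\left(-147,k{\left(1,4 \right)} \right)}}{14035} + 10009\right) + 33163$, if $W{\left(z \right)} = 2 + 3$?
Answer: $\frac{605919024}{14035} \approx 43172.0$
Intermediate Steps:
$W{\left(z \right)} = 5$
$y{\left(R,u \right)} = 4$ ($y{\left(R,u \right)} = \sqrt{11 + 5} = \sqrt{16} = 4$)
$\left(\frac{y{\left(-147,k{\left(1,4 \right)} \right)}}{14035} + 10009\right) + 33163 = \left(\frac{4}{14035} + 10009\right) + 33163 = \frac{140476319}{14035} + 33163 = \frac{605919024}{14035}$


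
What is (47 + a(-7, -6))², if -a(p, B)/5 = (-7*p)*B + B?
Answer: 2393209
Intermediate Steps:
a(p, B) = -5*B + 35*B*p (a(p, B) = -5*((-7*p)*B + B) = -5*(-7*B*p + B) = -5*(B - 7*B*p) = -5*B + 35*B*p)
(47 + a(-7, -6))² = (47 + 5*(-6)*(-1 + 7*(-7)))² = (47 + 5*(-6)*(-1 - 49))² = (47 + 5*(-6)*(-50))² = (47 + 1500)² = 1547² = 2393209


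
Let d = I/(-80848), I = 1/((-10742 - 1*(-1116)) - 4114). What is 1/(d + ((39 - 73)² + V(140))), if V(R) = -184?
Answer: 1110851520/1079747677441 ≈ 0.0010288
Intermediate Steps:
I = -1/13740 (I = 1/((-10742 + 1116) - 4114) = 1/(-9626 - 4114) = 1/(-13740) = -1/13740 ≈ -7.2780e-5)
d = 1/1110851520 (d = -1/13740/(-80848) = -1/13740*(-1/80848) = 1/1110851520 ≈ 9.0021e-10)
1/(d + ((39 - 73)² + V(140))) = 1/(1/1110851520 + ((39 - 73)² - 184)) = 1/(1/1110851520 + ((-34)² - 184)) = 1/(1/1110851520 + (1156 - 184)) = 1/(1/1110851520 + 972) = 1/(1079747677441/1110851520) = 1110851520/1079747677441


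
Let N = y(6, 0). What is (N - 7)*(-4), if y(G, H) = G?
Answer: 4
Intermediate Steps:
N = 6
(N - 7)*(-4) = (6 - 7)*(-4) = -1*(-4) = 4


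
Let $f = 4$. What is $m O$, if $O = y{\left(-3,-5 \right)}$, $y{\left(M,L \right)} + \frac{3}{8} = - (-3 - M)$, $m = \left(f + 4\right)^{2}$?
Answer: $-24$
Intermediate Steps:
$m = 64$ ($m = \left(4 + 4\right)^{2} = 8^{2} = 64$)
$y{\left(M,L \right)} = \frac{21}{8} + M$ ($y{\left(M,L \right)} = - \frac{3}{8} - \left(-3 - M\right) = - \frac{3}{8} + \left(3 + M\right) = \frac{21}{8} + M$)
$O = - \frac{3}{8}$ ($O = \frac{21}{8} - 3 = - \frac{3}{8} \approx -0.375$)
$m O = 64 \left(- \frac{3}{8}\right) = -24$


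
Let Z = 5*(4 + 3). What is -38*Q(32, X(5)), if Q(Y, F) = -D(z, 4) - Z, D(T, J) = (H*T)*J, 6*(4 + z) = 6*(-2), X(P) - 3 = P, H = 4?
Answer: -2318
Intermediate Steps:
X(P) = 3 + P
Z = 35 (Z = 5*7 = 35)
z = -6 (z = -4 + (6*(-2))/6 = -4 + (⅙)*(-12) = -4 - 2 = -6)
D(T, J) = 4*J*T (D(T, J) = (4*T)*J = 4*J*T)
Q(Y, F) = 61 (Q(Y, F) = -4*4*(-6) - 1*35 = -1*(-96) - 35 = 96 - 35 = 61)
-38*Q(32, X(5)) = -38*61 = -2318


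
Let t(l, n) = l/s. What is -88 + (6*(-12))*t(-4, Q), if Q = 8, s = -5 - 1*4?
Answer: -120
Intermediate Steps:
s = -9 (s = -5 - 4 = -9)
t(l, n) = -l/9 (t(l, n) = l/(-9) = l*(-⅑) = -l/9)
-88 + (6*(-12))*t(-4, Q) = -88 + (6*(-12))*(-⅑*(-4)) = -88 - 72*4/9 = -88 - 32 = -120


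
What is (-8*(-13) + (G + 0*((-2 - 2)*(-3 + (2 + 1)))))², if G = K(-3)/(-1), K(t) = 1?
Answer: 10609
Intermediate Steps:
G = -1 (G = 1/(-1) = 1*(-1) = -1)
(-8*(-13) + (G + 0*((-2 - 2)*(-3 + (2 + 1)))))² = (-8*(-13) + (-1 + 0*((-2 - 2)*(-3 + (2 + 1)))))² = (104 + (-1 + 0*(-4*(-3 + 3))))² = (104 + (-1 + 0*(-4*0)))² = (104 + (-1 + 0*0))² = (104 + (-1 + 0))² = (104 - 1)² = 103² = 10609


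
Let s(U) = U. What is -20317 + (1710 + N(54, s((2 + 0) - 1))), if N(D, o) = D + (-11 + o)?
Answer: -18563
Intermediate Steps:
N(D, o) = -11 + D + o
-20317 + (1710 + N(54, s((2 + 0) - 1))) = -20317 + (1710 + (-11 + 54 + ((2 + 0) - 1))) = -20317 + (1710 + (-11 + 54 + (2 - 1))) = -20317 + (1710 + (-11 + 54 + 1)) = -20317 + (1710 + 44) = -20317 + 1754 = -18563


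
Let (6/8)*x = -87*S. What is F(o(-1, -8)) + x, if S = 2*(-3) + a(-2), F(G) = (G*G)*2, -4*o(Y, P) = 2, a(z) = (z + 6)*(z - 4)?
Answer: 6961/2 ≈ 3480.5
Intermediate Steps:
a(z) = (-4 + z)*(6 + z) (a(z) = (6 + z)*(-4 + z) = (-4 + z)*(6 + z))
o(Y, P) = -½ (o(Y, P) = -¼*2 = -½)
F(G) = 2*G² (F(G) = G²*2 = 2*G²)
S = -30 (S = 2*(-3) + (-24 + (-2)² + 2*(-2)) = -6 + (-24 + 4 - 4) = -6 - 24 = -30)
x = 3480 (x = 4*(-87*(-30))/3 = (4/3)*2610 = 3480)
F(o(-1, -8)) + x = 2*(-½)² + 3480 = 2*(¼) + 3480 = ½ + 3480 = 6961/2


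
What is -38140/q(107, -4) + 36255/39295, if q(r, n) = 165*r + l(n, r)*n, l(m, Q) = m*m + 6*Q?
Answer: -190810487/118065757 ≈ -1.6161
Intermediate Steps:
l(m, Q) = m² + 6*Q
q(r, n) = 165*r + n*(n² + 6*r) (q(r, n) = 165*r + (n² + 6*r)*n = 165*r + n*(n² + 6*r))
-38140/q(107, -4) + 36255/39295 = -38140/(165*107 - 4*((-4)² + 6*107)) + 36255/39295 = -38140/(17655 - 4*(16 + 642)) + 36255*(1/39295) = -38140/(17655 - 4*658) + 7251/7859 = -38140/(17655 - 2632) + 7251/7859 = -38140/15023 + 7251/7859 = -190810487/118065757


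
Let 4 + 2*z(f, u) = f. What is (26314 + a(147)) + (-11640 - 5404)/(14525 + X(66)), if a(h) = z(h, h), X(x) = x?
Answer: 769947573/29182 ≈ 26384.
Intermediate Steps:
z(f, u) = -2 + f/2
a(h) = -2 + h/2
(26314 + a(147)) + (-11640 - 5404)/(14525 + X(66)) = (26314 + (-2 + (1/2)*147)) + (-11640 - 5404)/(14525 + 66) = (26314 + (-2 + 147/2)) - 17044/14591 = (26314 + 143/2) - 17044*1/14591 = 52771/2 - 17044/14591 = 769947573/29182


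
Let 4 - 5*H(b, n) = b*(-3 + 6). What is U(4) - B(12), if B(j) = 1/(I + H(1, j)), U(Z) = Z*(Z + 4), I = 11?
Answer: 1787/56 ≈ 31.911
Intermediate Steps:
H(b, n) = 4/5 - 3*b/5 (H(b, n) = 4/5 - b*(-3 + 6)/5 = 4/5 - b*3/5 = 4/5 - 3*b/5)
U(Z) = Z*(4 + Z)
B(j) = 5/56 (B(j) = 1/(11 + (4/5 - 3/5*1)) = 1/(11 + (4/5 - 3/5)) = 1/(11 + 1/5) = 1/(56/5) = 5/56)
U(4) - B(12) = 4*(4 + 4) - 1*5/56 = 4*8 - 5/56 = 32 - 5/56 = 1787/56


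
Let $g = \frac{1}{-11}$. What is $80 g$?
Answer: $- \frac{80}{11} \approx -7.2727$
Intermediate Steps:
$g = - \frac{1}{11} \approx -0.090909$
$80 g = 80 \left(- \frac{1}{11}\right) = - \frac{80}{11}$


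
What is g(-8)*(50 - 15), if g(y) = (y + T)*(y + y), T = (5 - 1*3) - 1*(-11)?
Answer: -2800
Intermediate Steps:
T = 13 (T = (5 - 3) + 11 = 2 + 11 = 13)
g(y) = 2*y*(13 + y) (g(y) = (y + 13)*(y + y) = (13 + y)*(2*y) = 2*y*(13 + y))
g(-8)*(50 - 15) = (2*(-8)*(13 - 8))*(50 - 15) = (2*(-8)*5)*35 = -80*35 = -2800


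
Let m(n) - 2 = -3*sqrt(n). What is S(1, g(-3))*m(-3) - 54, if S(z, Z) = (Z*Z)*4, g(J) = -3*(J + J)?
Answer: 2538 - 3888*I*sqrt(3) ≈ 2538.0 - 6734.2*I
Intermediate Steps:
g(J) = -6*J
S(z, Z) = 4*Z**2 (S(z, Z) = Z**2*4 = 4*Z**2)
m(n) = 2 - 3*sqrt(n)
S(1, g(-3))*m(-3) - 54 = (4*(-6*(-3))**2)*(2 - 3*I*sqrt(3)) - 54 = (4*18**2)*(2 - 3*I*sqrt(3)) - 54 = (4*324)*(2 - 3*I*sqrt(3)) - 54 = 1296*(2 - 3*I*sqrt(3)) - 54 = (2592 - 3888*I*sqrt(3)) - 54 = 2538 - 3888*I*sqrt(3)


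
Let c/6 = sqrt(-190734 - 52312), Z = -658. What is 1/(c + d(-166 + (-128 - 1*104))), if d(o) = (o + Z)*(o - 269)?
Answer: 29348/20671687065 - I*sqrt(243046)/82686748260 ≈ 1.4197e-6 - 5.9622e-9*I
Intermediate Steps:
c = 6*I*sqrt(243046) (c = 6*sqrt(-190734 - 52312) = 6*sqrt(-243046) = 6*(I*sqrt(243046)) = 6*I*sqrt(243046) ≈ 2958.0*I)
d(o) = (-658 + o)*(-269 + o) (d(o) = (o - 658)*(o - 269) = (-658 + o)*(-269 + o))
1/(c + d(-166 + (-128 - 1*104))) = 1/(6*I*sqrt(243046) + (177002 + (-166 + (-128 - 1*104))**2 - 927*(-166 + (-128 - 1*104)))) = 1/(6*I*sqrt(243046) + (177002 + (-166 + (-128 - 104))**2 - 927*(-166 + (-128 - 104)))) = 1/(6*I*sqrt(243046) + (177002 + (-166 - 232)**2 - 927*(-166 - 232))) = 1/(6*I*sqrt(243046) + (177002 + (-398)**2 - 927*(-398))) = 1/(6*I*sqrt(243046) + (177002 + 158404 + 368946)) = 1/(6*I*sqrt(243046) + 704352) = 1/(704352 + 6*I*sqrt(243046))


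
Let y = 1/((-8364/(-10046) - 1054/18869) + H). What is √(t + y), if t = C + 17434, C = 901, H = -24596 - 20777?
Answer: √37674079595875342569793181270/1433444453745 ≈ 135.41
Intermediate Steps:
H = -45373
y = -94778987/4300333361235 (y = 1/((-8364/(-10046) - 1054/18869) - 45373) = 1/((-8364*(-1/10046) - 1054*1/18869) - 45373) = 1/((4182/5023 - 1054/18869) - 45373) = 1/(73615916/94778987 - 45373) = 1/(-4300333361235/94778987) = -94778987/4300333361235 ≈ -2.2040e-5)
t = 18335 (t = 901 + 17434 = 18335)
√(t + y) = √(18335 - 94778987/4300333361235) = √(78846612083464738/4300333361235) = √37674079595875342569793181270/1433444453745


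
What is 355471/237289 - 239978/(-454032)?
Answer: 109169674357/53868399624 ≈ 2.0266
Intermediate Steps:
355471/237289 - 239978/(-454032) = 355471*(1/237289) - 239978*(-1/454032) = 355471/237289 + 119989/227016 = 109169674357/53868399624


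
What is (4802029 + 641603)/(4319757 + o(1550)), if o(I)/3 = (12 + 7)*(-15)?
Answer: 302424/239939 ≈ 1.2604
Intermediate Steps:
o(I) = -855 (o(I) = 3*((12 + 7)*(-15)) = 3*(19*(-15)) = 3*(-285) = -855)
(4802029 + 641603)/(4319757 + o(1550)) = (4802029 + 641603)/(4319757 - 855) = 5443632/4318902 = 5443632*(1/4318902) = 302424/239939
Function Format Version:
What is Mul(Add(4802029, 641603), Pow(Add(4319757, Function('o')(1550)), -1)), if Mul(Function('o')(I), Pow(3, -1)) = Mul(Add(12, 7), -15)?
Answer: Rational(302424, 239939) ≈ 1.2604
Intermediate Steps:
Function('o')(I) = -855 (Function('o')(I) = Mul(3, Mul(Add(12, 7), -15)) = Mul(3, Mul(19, -15)) = Mul(3, -285) = -855)
Mul(Add(4802029, 641603), Pow(Add(4319757, Function('o')(1550)), -1)) = Mul(Add(4802029, 641603), Pow(Add(4319757, -855), -1)) = Mul(5443632, Pow(4318902, -1)) = Mul(5443632, Rational(1, 4318902)) = Rational(302424, 239939)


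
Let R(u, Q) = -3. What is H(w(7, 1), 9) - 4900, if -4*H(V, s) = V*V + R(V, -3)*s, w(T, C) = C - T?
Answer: -19609/4 ≈ -4902.3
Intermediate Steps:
H(V, s) = -V**2/4 + 3*s/4 (H(V, s) = -(V*V - 3*s)/4 = -(V**2 - 3*s)/4 = -V**2/4 + 3*s/4)
H(w(7, 1), 9) - 4900 = (-(1 - 1*7)**2/4 + (3/4)*9) - 4900 = (-(1 - 7)**2/4 + 27/4) - 4900 = (-1/4*(-6)**2 + 27/4) - 4900 = (-1/4*36 + 27/4) - 4900 = (-9 + 27/4) - 4900 = -9/4 - 4900 = -19609/4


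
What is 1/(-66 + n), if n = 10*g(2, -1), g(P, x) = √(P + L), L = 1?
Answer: -11/676 - 5*√3/2028 ≈ -0.020543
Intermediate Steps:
g(P, x) = √(1 + P) (g(P, x) = √(P + 1) = √(1 + P))
n = 10*√3 (n = 10*√(1 + 2) = 10*√3 ≈ 17.320)
1/(-66 + n) = 1/(-66 + 10*√3)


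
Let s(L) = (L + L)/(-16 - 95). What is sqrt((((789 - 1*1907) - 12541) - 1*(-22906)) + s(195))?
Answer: 3*sqrt(1406037)/37 ≈ 96.143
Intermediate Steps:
s(L) = -2*L/111 (s(L) = (2*L)/(-111) = (2*L)*(-1/111) = -2*L/111)
sqrt((((789 - 1*1907) - 12541) - 1*(-22906)) + s(195)) = sqrt((((789 - 1*1907) - 12541) - 1*(-22906)) - 2/111*195) = sqrt((((789 - 1907) - 12541) + 22906) - 130/37) = sqrt(((-1118 - 12541) + 22906) - 130/37) = sqrt((-13659 + 22906) - 130/37) = sqrt(9247 - 130/37) = sqrt(342009/37) = 3*sqrt(1406037)/37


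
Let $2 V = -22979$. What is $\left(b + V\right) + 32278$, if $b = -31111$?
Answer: $- \frac{20645}{2} \approx -10323.0$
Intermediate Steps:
$V = - \frac{22979}{2}$ ($V = \frac{1}{2} \left(-22979\right) = - \frac{22979}{2} \approx -11490.0$)
$\left(b + V\right) + 32278 = \left(-31111 - \frac{22979}{2}\right) + 32278 = - \frac{85201}{2} + 32278 = - \frac{20645}{2}$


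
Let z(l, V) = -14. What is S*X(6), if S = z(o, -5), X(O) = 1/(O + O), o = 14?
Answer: -7/6 ≈ -1.1667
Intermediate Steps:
X(O) = 1/(2*O)
S = -14
S*X(6) = -7/6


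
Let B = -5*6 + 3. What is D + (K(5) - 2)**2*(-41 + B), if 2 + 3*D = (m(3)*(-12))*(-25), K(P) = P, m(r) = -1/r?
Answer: -646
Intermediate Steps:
B = -27 (B = -30 + 3 = -27)
D = -34 (D = -2/3 + ((-1/3*(-12))*(-25))/3 = -2/3 + ((-1*1/3*(-12))*(-25))/3 = -2/3 + (-1/3*(-12)*(-25))/3 = -2/3 + (4*(-25))/3 = -2/3 + (1/3)*(-100) = -2/3 - 100/3 = -34)
D + (K(5) - 2)**2*(-41 + B) = -34 + (5 - 2)**2*(-41 - 27) = -34 + 3**2*(-68) = -34 + 9*(-68) = -34 - 612 = -646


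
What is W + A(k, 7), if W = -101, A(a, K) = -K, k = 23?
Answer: -108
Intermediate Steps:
W + A(k, 7) = -101 - 1*7 = -101 - 7 = -108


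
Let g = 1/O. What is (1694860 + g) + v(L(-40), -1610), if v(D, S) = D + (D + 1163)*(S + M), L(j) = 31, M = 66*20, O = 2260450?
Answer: 3048512943951/2260450 ≈ 1.3486e+6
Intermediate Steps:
M = 1320
g = 1/2260450 ≈ 4.4239e-7
v(D, S) = D + (1163 + D)*(1320 + S) (v(D, S) = D + (D + 1163)*(S + 1320) = D + (1163 + D)*(1320 + S))
(1694860 + g) + v(L(-40), -1610) = (1694860 + 1/2260450) + (1535160 + 1163*(-1610) + 1321*31 + 31*(-1610)) = 3831146287001/2260450 + (1535160 - 1872430 + 40951 - 49910) = 3831146287001/2260450 - 346229 = 3048512943951/2260450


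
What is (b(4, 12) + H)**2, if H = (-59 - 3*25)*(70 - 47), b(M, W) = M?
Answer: 9474084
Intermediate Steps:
H = -3082 (H = (-59 - 75)*23 = -134*23 = -3082)
(b(4, 12) + H)**2 = (4 - 3082)**2 = (-3078)**2 = 9474084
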